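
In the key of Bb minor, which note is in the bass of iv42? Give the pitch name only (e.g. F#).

iv in Bb minor has root Eb; the chord is Eb-Gb-Bb-Db.
The figure 42 means third inversion — the seventh is in the bass.

Db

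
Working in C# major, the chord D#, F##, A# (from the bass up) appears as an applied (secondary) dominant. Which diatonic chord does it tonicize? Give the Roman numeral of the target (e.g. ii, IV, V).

The chord is a major triad on D#.
A dominant resolves down a perfect fifth: D# → G#. In C# major, G# is scale degree 5, i.e. V.

V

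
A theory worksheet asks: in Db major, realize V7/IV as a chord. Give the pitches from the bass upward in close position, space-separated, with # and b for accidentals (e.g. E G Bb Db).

Db F Ab Cb

The slash means an applied dominant: we want the dominant of IV. In Db major, IV is Gb major, and its dominant is built on Db.
Building a dominant seventh chord on Db gives Db-F-Ab-Cb.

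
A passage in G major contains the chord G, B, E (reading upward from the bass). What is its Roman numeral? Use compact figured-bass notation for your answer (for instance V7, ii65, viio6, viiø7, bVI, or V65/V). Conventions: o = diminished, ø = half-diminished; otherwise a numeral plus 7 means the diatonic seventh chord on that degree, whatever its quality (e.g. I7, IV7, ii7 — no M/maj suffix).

Stacked in thirds the chord is E-G-B: a minor triad on E.
E is scale degree 6 in G major, and a minor triad on that degree is written vi.
With G in the bass the chord is in first inversion, so the figured bass is 6.

vi6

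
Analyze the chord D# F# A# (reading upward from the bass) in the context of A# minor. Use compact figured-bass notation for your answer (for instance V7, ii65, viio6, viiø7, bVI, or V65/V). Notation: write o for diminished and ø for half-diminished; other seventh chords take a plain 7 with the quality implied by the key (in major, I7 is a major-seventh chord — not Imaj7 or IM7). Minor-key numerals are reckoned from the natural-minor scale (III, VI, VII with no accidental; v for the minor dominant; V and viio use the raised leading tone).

The pitches D#-F#-A# form a minor triad rooted on D#.
In A# minor, D# is the subdominant; the diatonic minor triad there is iv.

iv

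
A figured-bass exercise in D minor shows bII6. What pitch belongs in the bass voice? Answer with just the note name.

bII in D minor has root Eb; the chord is Eb-G-Bb.
The figure 6 means first inversion — the third is in the bass.

G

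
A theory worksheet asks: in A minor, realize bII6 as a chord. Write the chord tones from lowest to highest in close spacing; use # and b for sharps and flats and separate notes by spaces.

bII6 is the Neapolitan sixth — a major triad on the lowered second degree, here in its customary first inversion. In A minor that root is Bb.
So the chord is Bb-D-F.
With the 6 figure the chord is in first inversion; from the bass D upward in close position it reads D-F-Bb.

D F Bb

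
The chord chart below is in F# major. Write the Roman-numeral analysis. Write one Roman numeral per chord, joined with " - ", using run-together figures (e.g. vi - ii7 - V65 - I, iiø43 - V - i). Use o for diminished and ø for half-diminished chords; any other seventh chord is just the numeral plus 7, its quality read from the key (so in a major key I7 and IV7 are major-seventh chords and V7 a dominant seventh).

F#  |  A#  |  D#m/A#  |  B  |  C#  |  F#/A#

I - V/vi - vi64 - IV - V - I6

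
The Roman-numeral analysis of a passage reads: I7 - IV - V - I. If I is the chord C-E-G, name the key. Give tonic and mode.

C major

The anchor chord is a major triad on C, labeled I.
If C is scale degree 1 and the mode makes that degree carry a major triad, the tonic is C and the mode is major.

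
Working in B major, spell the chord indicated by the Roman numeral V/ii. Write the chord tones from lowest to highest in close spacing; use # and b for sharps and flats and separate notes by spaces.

G# B# D#

The slash means an applied dominant: we want the dominant of ii. In B major, ii is C# minor, and its dominant is built on G#.
Building a major triad on G# gives G#-B#-D#.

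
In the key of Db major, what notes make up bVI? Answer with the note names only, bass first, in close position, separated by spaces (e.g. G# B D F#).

Bbb Db Fb

Scale degree 6 in Db major is Bb; lowering it a half step gives Bbb. bVI is a major triad on the lowered sixth degree, borrowed from the parallel minor.
So the chord is Bbb-Db-Fb.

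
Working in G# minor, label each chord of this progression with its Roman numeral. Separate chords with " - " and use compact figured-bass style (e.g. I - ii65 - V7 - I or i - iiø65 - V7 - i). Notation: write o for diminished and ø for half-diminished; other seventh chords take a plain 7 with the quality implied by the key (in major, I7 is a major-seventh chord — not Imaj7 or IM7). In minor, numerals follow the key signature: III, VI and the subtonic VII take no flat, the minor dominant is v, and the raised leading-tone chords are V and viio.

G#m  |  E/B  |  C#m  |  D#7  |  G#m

G#m: minor triad on G# = scale degree 1 → i.
E/B has root E, degree 6 in G# minor, so VI64.
C#m: minor triad on C# = scale degree 4 → iv.
D#7: root D# is the dominant; dominant seventh chord there is V7.
G#m has root G#, degree 1 in G# minor, so i.

i - VI64 - iv - V7 - i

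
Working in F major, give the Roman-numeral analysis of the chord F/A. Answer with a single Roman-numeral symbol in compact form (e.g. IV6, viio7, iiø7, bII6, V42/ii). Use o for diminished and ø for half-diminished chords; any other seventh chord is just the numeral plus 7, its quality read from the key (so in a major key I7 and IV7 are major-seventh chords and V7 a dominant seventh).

Stacked in thirds the chord is F-A-C: a major triad on F.
In F major, F is the tonic; the diatonic major triad there is I.
With A in the bass the chord is in first inversion, so the figured bass is 6.

I6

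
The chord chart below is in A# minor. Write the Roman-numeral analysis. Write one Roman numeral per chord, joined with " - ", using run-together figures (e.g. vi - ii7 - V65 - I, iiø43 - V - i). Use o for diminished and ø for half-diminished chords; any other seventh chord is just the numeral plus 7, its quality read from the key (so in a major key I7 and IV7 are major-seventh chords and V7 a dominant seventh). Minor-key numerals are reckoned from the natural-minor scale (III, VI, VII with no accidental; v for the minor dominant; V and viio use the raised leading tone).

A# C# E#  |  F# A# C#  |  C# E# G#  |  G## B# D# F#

A#-C#-E#: root A# is the tonic; minor triad there is i.
F#-A#-C#: major triad on F# = scale degree 6 → VI.
C#-E#-G#: major triad on C# = scale degree 3 → III.
G##-B#-D#-F# has root G##, degree 7 in A# minor, so viio7.

i - VI - III - viio7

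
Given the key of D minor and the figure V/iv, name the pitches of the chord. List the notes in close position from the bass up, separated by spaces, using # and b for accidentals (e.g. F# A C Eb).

D F# A

The slash means an applied dominant: we want the dominant of iv. In D minor, iv is G minor, and its dominant is built on D.
Building a major triad on D gives D-F#-A.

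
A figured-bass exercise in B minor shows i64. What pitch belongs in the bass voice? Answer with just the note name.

F#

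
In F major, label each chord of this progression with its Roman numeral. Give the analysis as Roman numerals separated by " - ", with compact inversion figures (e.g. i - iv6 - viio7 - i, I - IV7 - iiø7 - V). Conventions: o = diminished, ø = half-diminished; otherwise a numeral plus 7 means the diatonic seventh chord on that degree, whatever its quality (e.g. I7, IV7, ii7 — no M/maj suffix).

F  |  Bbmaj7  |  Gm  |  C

I - IV7 - ii - V

F: major triad on F = scale degree 1 → I.
Bbmaj7 has root Bb, degree 4 in F major, so IV7.
Gm: root G is the supertonic; minor triad there is ii.
C: major triad on C = scale degree 5 → V.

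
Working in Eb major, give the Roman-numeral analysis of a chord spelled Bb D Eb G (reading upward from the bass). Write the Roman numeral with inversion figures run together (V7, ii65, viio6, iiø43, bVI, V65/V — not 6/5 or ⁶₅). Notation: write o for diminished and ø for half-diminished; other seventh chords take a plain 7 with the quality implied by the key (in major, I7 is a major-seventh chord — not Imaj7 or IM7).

I43

The pitches Eb-G-Bb-D form a major seventh chord rooted on Eb.
In Eb major, Eb is the tonic; the diatonic major seventh chord there is I7.
With Bb in the bass the chord is in second inversion, so the figured bass is 43.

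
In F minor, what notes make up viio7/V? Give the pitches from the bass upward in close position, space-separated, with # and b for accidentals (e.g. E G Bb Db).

B D F Ab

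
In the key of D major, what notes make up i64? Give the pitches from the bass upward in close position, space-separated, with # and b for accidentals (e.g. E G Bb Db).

A D F

i64 is the minor tonic, borrowed from the parallel minor. In D major that root is D.
So the chord is D-F-A.
With the 64 figure the chord is in second inversion; from the bass A upward in close position it reads A-D-F.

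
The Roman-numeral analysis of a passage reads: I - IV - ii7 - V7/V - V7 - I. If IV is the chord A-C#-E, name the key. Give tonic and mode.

E major

The anchor chord is a major triad on A, labeled IV.
Counting down 3 scale steps from A places the tonic on E; a major triad on degree 4 is diatonic only in major.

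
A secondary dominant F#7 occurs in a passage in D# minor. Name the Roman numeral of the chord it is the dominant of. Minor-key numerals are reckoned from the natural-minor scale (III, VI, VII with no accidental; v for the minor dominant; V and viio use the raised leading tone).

VI

The chord is a dominant seventh chord on F#.
A dominant resolves down a perfect fifth: F# → B. In D# minor, B is scale degree 6, i.e. VI.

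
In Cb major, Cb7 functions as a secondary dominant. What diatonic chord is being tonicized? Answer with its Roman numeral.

IV

The chord is a dominant seventh chord on Cb.
A dominant resolves down a perfect fifth: Cb → Fb. In Cb major, Fb is scale degree 4, i.e. IV.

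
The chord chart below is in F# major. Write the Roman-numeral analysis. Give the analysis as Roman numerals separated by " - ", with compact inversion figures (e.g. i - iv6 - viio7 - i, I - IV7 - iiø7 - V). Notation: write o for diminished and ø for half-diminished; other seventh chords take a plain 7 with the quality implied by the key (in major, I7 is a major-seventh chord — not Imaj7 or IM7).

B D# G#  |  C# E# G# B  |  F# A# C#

B-D#-G# has root G#, degree 2 in F# major, so ii6.
C#-E#-G#-B has root C#, degree 5 in F# major, so V7.
F#-A#-C#: major triad on F# = scale degree 1 → I.

ii6 - V7 - I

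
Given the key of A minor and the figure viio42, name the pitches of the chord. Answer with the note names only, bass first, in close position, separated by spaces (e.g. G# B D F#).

In A minor, the leading-tone chord is built on the raised seventh degree, G#.
Stacking thirds from G# gives G#-B-D-F.
With the 42 figure the chord is in third inversion; from the bass F upward in close position it reads F-G#-B-D.

F G# B D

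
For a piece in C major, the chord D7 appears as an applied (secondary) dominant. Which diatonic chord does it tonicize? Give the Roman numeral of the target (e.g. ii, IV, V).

V

The chord is a dominant seventh chord on D.
A dominant resolves down a perfect fifth: D → G. In C major, G is scale degree 5, i.e. V.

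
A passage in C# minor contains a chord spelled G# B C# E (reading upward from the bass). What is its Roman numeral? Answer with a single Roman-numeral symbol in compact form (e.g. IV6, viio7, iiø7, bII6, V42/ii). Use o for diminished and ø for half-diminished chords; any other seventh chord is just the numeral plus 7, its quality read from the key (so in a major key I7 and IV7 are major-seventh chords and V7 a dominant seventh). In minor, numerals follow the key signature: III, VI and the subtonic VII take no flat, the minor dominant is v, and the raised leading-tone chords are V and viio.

i43

Stacked in thirds the chord is C#-E-G#-B: a minor seventh chord on C#.
In C# minor, C# is the tonic; the diatonic minor seventh chord there is i7.
With G# in the bass the chord is in second inversion, so the figured bass is 43.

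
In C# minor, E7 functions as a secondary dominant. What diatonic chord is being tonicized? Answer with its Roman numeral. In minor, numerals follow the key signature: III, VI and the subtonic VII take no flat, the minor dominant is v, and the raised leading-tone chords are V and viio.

The chord is a dominant seventh chord on E.
A dominant resolves down a perfect fifth: E → A. In C# minor, A is scale degree 6, i.e. VI.

VI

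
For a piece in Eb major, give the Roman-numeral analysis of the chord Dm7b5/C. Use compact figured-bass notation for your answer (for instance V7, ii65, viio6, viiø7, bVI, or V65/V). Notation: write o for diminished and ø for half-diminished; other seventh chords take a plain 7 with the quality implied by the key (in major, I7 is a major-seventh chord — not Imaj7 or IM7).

The pitches D-F-Ab-C form a half-diminished seventh chord rooted on D.
D is scale degree 7 in Eb major, and a half-diminished seventh chord on that degree is written viiø7.
With C in the bass the chord is in third inversion, so the figured bass is 42.

viiø42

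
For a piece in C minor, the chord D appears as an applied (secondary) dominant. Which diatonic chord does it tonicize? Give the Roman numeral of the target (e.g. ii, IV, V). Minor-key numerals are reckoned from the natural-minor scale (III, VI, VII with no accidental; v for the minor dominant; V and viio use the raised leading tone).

V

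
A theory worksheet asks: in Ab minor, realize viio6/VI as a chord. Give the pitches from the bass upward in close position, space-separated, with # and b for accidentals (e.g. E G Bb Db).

Gb Bbb Eb

viio6/VI is a secondary leading-tone chord. The target VI is Fb in Ab minor; the applied chord is rooted a semitone below, on Eb.
Building a diminished triad on Eb gives Eb-Gb-Bbb.
With the 6 figure the chord is in first inversion; from the bass Gb upward in close position it reads Gb-Bbb-Eb.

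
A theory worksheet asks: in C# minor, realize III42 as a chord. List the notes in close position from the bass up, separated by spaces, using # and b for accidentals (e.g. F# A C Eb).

In C# minor, the mediant is E, and the diatonic chord built there is a major seventh chord.
Stacking thirds from E gives E-G#-B-D#.
With the 42 figure the chord is in third inversion; from the bass D# upward in close position it reads D#-E-G#-B.

D# E G# B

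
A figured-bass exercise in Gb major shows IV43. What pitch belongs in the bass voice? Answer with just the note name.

Gb

IV in Gb major has root Cb; the chord is Cb-Eb-Gb-Bb.
The figure 43 means second inversion — the fifth is in the bass.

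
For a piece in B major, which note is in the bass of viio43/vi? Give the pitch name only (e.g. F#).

C#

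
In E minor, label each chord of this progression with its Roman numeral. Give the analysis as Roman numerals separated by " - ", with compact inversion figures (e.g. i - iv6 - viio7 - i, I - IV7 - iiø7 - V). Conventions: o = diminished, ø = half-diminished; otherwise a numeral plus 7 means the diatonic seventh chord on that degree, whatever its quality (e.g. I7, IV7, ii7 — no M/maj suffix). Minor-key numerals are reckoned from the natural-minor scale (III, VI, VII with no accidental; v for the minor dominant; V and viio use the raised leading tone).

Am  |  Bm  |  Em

iv - v - i

Am has root A, degree 4 in E minor, so iv.
Bm has root B, degree 5 in E minor, so v.
Em has root E, degree 1 in E minor, so i.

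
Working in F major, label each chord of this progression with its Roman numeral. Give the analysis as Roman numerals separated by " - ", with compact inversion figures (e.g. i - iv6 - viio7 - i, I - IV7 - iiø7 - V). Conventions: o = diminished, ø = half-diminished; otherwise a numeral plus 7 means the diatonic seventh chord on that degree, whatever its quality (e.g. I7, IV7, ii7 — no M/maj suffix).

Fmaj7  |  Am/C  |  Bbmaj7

I7 - iii6 - IV7

Fmaj7: root F is the tonic; major seventh chord there is I7.
Am/C has root A, degree 3 in F major, so iii6.
Bbmaj7: major seventh chord on Bb = scale degree 4 → IV7.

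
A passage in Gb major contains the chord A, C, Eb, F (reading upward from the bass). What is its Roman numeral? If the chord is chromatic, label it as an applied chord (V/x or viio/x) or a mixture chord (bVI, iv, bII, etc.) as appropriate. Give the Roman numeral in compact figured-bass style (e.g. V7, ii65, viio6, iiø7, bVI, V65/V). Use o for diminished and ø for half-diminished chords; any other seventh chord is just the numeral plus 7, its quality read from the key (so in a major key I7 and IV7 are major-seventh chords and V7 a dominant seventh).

V65/iii

Stacked in thirds the chord is F-A-C-Eb: a dominant seventh chord on F.
F is not a diatonic chord root with this quality in Gb major, but it lies a perfect fifth above Bb (iii), so the chord functions as an applied dominant of iii.
With A in the bass the chord is in first inversion, so the figured bass is 65.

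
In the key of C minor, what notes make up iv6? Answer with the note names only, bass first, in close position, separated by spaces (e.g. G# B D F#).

Ab C F

In C minor, the subdominant is F, and the diatonic chord built there is a minor triad.
Stacking thirds from F gives F-Ab-C.
With the 6 figure the chord is in first inversion; from the bass Ab upward in close position it reads Ab-C-F.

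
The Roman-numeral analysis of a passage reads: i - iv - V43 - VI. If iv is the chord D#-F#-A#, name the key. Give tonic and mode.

iv is given as D#-F#-A# — a minor triad with root D#.
If D# is scale degree 4 and the mode makes that degree carry a minor triad, the tonic is A# and the mode is minor.

A# minor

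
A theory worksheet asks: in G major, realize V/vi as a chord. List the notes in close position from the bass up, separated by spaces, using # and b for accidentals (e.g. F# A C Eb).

The slash means an applied dominant: we want the dominant of vi. In G major, vi is E minor, and its dominant is built on B.
Building a major triad on B gives B-D#-F#.

B D# F#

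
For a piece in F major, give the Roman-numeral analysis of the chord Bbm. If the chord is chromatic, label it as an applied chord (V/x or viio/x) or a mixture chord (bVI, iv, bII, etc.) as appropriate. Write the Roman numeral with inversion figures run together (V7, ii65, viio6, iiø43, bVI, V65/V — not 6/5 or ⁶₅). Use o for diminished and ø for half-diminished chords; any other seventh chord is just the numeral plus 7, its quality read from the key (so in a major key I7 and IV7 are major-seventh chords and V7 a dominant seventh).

The pitches Bb-Db-F form a minor triad rooted on Bb.
Bb is the fourth degree of F major. This is the minor subdominant, borrowed from the parallel minor.

iv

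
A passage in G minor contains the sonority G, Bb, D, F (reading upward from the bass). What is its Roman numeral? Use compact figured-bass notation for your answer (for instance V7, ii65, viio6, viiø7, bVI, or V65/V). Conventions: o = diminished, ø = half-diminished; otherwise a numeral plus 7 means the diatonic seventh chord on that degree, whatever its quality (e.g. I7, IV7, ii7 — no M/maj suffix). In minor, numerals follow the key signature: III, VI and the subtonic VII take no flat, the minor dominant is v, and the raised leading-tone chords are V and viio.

i7

The pitches G-Bb-D-F form a minor seventh chord rooted on G.
In G minor, G is the tonic; the diatonic minor seventh chord there is i7.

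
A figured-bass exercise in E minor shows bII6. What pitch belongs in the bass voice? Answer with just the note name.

bII in E minor has root F; the chord is F-A-C.
The figure 6 means first inversion — the third is in the bass.

A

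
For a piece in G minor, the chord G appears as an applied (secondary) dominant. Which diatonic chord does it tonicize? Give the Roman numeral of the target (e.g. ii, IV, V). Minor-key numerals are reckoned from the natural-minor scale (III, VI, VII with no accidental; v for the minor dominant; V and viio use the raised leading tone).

The chord is a major triad on G.
A dominant resolves down a perfect fifth: G → C. In G minor, C is scale degree 4, i.e. iv.

iv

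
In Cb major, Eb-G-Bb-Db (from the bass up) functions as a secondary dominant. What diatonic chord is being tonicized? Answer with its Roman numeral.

The chord is a dominant seventh chord on Eb.
A dominant resolves down a perfect fifth: Eb → Ab. In Cb major, Ab is scale degree 6, i.e. vi.

vi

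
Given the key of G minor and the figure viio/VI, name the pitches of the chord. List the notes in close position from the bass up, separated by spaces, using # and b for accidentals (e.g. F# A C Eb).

The slash marks an applied leading-tone chord: viio of VI. In G minor, VI is Eb, so the leading tone to it is D, a half step below.
Building a diminished triad on D gives D-F-Ab.

D F Ab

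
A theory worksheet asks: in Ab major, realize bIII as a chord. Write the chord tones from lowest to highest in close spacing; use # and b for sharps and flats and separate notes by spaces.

Scale degree 3 in Ab major is C; lowering it a half step gives Cb. bIII is a major triad on the lowered third degree, borrowed from the parallel minor.
So the chord is Cb-Eb-Gb, a major triad.

Cb Eb Gb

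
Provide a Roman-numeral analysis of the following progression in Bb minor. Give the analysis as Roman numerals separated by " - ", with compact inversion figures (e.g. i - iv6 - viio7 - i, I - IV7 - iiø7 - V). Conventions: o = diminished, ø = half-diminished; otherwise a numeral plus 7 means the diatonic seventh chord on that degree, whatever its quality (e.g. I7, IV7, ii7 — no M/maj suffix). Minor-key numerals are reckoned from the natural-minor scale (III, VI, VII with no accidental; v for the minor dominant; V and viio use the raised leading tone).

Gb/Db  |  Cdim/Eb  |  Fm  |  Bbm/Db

VI64 - iio6 - v - i6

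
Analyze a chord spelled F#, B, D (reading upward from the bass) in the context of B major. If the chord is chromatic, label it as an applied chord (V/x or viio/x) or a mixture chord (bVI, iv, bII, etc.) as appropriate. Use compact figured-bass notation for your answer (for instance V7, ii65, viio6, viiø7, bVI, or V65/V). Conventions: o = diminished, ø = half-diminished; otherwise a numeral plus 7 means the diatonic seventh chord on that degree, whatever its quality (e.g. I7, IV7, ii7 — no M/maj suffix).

i64

Stacked in thirds the chord is B-D-F#: a minor triad on B.
B is the first degree of B major. This is the minor tonic, borrowed from the parallel minor.
With F# in the bass the chord is in second inversion, so the figured bass is 64.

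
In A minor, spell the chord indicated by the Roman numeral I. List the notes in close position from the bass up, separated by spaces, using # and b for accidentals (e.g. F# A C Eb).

A C# E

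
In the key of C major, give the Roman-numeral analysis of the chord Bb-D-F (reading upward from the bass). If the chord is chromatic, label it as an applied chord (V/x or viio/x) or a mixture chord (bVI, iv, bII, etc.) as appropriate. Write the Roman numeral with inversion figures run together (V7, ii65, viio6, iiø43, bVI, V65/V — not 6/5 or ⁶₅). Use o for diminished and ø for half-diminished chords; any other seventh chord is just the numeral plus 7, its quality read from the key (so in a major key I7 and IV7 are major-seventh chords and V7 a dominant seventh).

bVII

The pitches Bb-D-F form a major triad rooted on Bb.
Bb is the lowered seventh degree of C major (diatonic 7 would be B). This is a major triad on the lowered seventh degree (the subtonic), borrowed from the parallel minor.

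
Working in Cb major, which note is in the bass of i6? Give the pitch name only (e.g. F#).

Ebb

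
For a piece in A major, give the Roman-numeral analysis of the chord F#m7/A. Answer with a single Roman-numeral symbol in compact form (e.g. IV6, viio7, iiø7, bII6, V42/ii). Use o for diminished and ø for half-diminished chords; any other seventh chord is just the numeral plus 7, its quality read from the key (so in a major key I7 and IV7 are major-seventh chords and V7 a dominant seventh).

Stacked in thirds the chord is F#-A-C#-E: a minor seventh chord on F#.
F# is scale degree 6 in A major, and a minor seventh chord on that degree is written vi7.
With A in the bass the chord is in first inversion, so the figured bass is 65.

vi65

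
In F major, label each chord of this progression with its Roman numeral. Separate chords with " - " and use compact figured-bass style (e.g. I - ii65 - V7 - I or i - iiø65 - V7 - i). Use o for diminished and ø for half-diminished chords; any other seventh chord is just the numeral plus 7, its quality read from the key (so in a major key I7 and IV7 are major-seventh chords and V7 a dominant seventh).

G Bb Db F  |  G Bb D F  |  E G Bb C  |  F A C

iiø7 - ii7 - V65 - I

G-Bb-Db-F is non-diatonic — iiø7, a mixture chord from F minor.
G-Bb-D-F: minor seventh chord on G = scale degree 2 → ii7.
E-G-Bb-C has root C, degree 5 in F major, so V65.
F-A-C: root F is the tonic; major triad there is I.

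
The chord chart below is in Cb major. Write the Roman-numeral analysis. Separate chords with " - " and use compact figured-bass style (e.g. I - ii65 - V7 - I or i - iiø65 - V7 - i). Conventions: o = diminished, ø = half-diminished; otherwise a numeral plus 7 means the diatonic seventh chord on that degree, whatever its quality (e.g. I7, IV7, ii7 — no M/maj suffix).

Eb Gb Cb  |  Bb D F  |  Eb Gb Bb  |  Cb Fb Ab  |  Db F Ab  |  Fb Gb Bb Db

I6 - V/iii - iii - IV64 - V/V - V42

Eb-Gb-Cb has root Cb, degree 1 in Cb major, so I6.
Bb-D-F: a major triad on Bb, the applied dominant of iii → V/iii.
Eb-Gb-Bb: root Eb is the mediant; minor triad there is iii.
Cb-Fb-Ab has root Fb, degree 4 in Cb major, so IV64.
Db-F-Ab: chromatic; Db is V of V, so V/V.
Fb-Gb-Bb-Db: root Gb is the dominant; dominant seventh chord there is V42.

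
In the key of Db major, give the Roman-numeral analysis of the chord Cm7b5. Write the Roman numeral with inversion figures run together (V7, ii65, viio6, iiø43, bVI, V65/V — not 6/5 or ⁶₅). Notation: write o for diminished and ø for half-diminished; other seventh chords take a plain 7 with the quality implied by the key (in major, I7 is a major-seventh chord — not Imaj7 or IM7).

Stacked in thirds the chord is C-Eb-Gb-Bb: a half-diminished seventh chord on C.
In Db major, C is the leading tone; the diatonic half-diminished seventh chord there is viiø7.

viiø7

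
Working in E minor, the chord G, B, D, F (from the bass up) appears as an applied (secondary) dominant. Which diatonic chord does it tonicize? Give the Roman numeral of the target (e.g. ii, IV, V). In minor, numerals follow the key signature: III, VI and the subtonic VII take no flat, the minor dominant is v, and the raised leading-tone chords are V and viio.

The chord is a dominant seventh chord on G.
A dominant resolves down a perfect fifth: G → C. In E minor, C is scale degree 6, i.e. VI.

VI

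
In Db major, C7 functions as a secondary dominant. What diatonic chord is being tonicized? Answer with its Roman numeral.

iii

The chord is a dominant seventh chord on C.
A dominant resolves down a perfect fifth: C → F. In Db major, F is scale degree 3, i.e. iii.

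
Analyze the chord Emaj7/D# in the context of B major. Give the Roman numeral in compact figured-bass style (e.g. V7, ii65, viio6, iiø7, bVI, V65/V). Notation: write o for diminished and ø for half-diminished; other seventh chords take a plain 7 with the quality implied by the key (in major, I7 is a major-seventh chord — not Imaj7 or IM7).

IV42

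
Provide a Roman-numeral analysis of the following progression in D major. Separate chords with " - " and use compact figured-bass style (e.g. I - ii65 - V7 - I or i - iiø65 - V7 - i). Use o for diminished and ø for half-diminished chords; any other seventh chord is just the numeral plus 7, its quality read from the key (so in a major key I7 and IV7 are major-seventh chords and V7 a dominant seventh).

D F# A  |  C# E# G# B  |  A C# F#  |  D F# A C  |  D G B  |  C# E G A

I - V7/iii - iii6 - V7/IV - IV64 - V65

D-F#-A: root D is the tonic; major triad there is I.
C#-E#-G#-B is the secondary dominant of iii (dominant seventh chord on C#): V7/iii.
A-C#-F#: minor triad on F# = scale degree 3 → iii6.
D-F#-A-C: a dominant seventh chord on D, the applied dominant of IV → V7/IV.
D-G-B: major triad on G = scale degree 4 → IV64.
C#-E-G-A: root A is the dominant; dominant seventh chord there is V65.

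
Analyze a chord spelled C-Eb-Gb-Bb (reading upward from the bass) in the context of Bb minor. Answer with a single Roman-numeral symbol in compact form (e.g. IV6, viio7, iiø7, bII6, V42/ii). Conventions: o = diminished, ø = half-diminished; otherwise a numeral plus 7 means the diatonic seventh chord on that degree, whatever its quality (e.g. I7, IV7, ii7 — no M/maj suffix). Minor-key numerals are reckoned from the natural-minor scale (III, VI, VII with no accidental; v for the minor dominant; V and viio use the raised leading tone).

iiø7

Stacked in thirds the chord is C-Eb-Gb-Bb: a half-diminished seventh chord on C.
C is scale degree 2 in Bb minor, and a half-diminished seventh chord on that degree is written iiø7.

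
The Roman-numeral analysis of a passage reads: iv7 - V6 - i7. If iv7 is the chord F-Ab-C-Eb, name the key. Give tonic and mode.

The chord Fm7 is a minor seventh chord rooted on F; its label is iv7.
Counting down 3 scale steps from F places the tonic on C; a minor seventh chord on degree 4 is diatonic only in minor.

C minor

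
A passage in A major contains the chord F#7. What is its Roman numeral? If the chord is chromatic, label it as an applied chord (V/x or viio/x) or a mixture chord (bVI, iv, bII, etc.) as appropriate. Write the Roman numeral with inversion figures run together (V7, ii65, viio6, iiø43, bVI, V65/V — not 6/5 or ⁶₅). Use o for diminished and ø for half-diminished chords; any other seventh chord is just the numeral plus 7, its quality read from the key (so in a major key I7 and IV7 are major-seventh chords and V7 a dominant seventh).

V7/ii

Stacked in thirds the chord is F#-A#-C#-E: a dominant seventh chord on F#.
F# is not a diatonic chord root with this quality in A major, but it lies a perfect fifth above B (ii), so the chord functions as an applied dominant of ii.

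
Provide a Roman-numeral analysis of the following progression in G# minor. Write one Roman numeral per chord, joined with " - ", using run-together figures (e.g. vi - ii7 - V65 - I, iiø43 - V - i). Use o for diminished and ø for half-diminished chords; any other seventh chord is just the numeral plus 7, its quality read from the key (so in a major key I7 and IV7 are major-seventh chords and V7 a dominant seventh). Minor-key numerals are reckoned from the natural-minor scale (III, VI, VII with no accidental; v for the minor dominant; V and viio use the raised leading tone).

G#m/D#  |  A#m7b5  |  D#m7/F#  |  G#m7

G#m/D#: root G# is the tonic; minor triad there is i64.
A#m7b5: root A# is the supertonic; half-diminished seventh chord there is iiø7.
D#m7/F#: minor seventh chord on D# = scale degree 5 → v65.
G#m7: minor seventh chord on G# = scale degree 1 → i7.

i64 - iiø7 - v65 - i7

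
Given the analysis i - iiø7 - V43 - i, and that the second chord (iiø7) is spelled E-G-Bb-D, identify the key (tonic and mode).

D minor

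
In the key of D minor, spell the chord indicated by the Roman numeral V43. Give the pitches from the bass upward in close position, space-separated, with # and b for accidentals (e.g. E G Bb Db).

In D minor, the fifth degree is A. The dominant is major (leading tone raised), so V is a dominant seventh chord.
Stacking thirds from A gives A-C#-E-G.
With the 43 figure the chord is in second inversion; from the bass E upward in close position it reads E-G-A-C#.

E G A C#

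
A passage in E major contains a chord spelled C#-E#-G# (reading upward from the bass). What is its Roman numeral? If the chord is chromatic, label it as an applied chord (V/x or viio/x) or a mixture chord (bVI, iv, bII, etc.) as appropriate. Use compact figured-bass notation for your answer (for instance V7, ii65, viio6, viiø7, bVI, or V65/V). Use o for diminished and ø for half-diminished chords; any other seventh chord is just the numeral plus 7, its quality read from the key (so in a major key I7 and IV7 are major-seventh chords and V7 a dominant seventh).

V/ii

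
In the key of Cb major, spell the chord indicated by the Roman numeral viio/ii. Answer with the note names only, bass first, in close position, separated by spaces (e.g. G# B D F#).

C Eb Gb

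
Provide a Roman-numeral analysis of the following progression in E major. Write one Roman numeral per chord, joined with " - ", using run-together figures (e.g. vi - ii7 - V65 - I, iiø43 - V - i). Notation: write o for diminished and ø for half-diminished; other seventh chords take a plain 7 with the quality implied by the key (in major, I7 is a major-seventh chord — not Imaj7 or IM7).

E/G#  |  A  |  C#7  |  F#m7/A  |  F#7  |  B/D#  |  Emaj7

E/G# has root E, degree 1 in E major, so I6.
A: root A is the subdominant; major triad there is IV.
C#7: chromatic; C# is V of ii, so V7/ii.
F#m7/A has root F#, degree 2 in E major, so ii65.
F#7: chromatic; F# is V of V, so V7/V.
B/D#: root B is the dominant; major triad there is V6.
Emaj7: major seventh chord on E = scale degree 1 → I7.

I6 - IV - V7/ii - ii65 - V7/V - V6 - I7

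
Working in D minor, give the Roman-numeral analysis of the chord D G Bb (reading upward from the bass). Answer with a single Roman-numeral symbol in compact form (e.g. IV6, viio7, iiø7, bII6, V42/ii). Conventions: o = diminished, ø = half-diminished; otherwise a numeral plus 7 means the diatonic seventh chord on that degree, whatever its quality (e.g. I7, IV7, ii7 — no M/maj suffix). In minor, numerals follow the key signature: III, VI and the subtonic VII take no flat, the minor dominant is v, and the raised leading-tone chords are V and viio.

iv64

The pitches G-Bb-D form a minor triad rooted on G.
In D minor, G is the subdominant; the diatonic minor triad there is iv.
With D in the bass the chord is in second inversion, so the figured bass is 64.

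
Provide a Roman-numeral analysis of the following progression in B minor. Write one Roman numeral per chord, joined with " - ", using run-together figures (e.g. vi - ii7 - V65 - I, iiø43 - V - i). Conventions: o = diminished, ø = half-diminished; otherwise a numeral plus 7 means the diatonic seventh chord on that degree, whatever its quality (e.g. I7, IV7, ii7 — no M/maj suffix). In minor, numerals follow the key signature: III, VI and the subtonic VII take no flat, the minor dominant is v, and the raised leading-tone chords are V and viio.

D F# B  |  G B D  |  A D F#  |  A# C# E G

i6 - VI - III64 - viio7

D-F#-B has root B, degree 1 in B minor, so i6.
G-B-D: major triad on G = scale degree 6 → VI.
A-D-F# has root D, degree 3 in B minor, so III64.
A#-C#-E-G: root A# is the leading tone; fully diminished seventh chord there is viio7.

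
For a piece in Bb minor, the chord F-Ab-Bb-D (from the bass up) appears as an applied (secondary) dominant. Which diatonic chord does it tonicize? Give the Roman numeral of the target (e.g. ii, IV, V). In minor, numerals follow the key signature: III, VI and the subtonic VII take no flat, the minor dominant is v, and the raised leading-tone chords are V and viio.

iv

The chord is a dominant seventh chord on Bb.
A dominant resolves down a perfect fifth: Bb → Eb. In Bb minor, Eb is scale degree 4, i.e. iv.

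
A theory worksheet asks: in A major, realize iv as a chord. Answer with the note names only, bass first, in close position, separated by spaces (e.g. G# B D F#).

Scale degree 4 in A major is D; here the chord built on it is altered to a minor triad. iv is the minor subdominant, borrowed from the parallel minor.
So the chord is D-F-A, a minor triad.

D F A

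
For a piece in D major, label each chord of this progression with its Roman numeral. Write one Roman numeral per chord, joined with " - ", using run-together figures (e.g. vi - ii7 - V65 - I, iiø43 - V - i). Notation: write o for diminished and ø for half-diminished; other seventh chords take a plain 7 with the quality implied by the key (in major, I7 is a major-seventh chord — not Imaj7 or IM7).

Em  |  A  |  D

Em has root E, degree 2 in D major, so ii.
A: root A is the dominant; major triad there is V.
D: root D is the tonic; major triad there is I.

ii - V - I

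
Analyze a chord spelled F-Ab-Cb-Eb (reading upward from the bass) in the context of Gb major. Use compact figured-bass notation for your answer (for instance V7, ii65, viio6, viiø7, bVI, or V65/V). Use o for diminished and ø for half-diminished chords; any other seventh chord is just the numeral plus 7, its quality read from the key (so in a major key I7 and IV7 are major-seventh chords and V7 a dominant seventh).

Stacked in thirds the chord is F-Ab-Cb-Eb: a half-diminished seventh chord on F.
F is scale degree 7 in Gb major, and a half-diminished seventh chord on that degree is written viiø7.

viiø7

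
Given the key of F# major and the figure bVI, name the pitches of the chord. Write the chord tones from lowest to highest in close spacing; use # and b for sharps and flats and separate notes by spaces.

D F# A

bVI is a major triad on the lowered sixth degree, borrowed from the parallel minor. In F# major that root is D.
So the chord is D-F#-A.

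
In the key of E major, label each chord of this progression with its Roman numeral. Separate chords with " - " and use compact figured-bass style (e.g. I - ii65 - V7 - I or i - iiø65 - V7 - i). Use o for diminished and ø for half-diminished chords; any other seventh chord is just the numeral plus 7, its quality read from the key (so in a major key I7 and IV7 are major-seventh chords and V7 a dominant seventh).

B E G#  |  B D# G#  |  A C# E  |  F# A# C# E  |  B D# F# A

B-E-G#: major triad on E = scale degree 1 → I64.
B-D#-G#: minor triad on G# = scale degree 3 → iii6.
A-C#-E has root A, degree 4 in E major, so IV.
F#-A#-C#-E: a dominant seventh chord on F#, the applied dominant of V → V7/V.
B-D#-F#-A: root B is the dominant; dominant seventh chord there is V7.

I64 - iii6 - IV - V7/V - V7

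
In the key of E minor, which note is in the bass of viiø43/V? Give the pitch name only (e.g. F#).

E

The applied chord viiø43/V is rooted on A#: A#-C#-E-G#.
The figure 43 means second inversion — the fifth is in the bass.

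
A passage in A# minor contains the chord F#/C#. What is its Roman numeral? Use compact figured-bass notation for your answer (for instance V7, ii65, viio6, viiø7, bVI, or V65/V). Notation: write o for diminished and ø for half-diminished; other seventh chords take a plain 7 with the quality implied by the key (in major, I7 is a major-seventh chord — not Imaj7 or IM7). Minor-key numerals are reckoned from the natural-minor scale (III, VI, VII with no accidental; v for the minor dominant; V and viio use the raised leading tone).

The pitches F#-A#-C# form a major triad rooted on F#.
F# is scale degree 6 in A# minor, and a major triad on that degree is written VI.
With C# in the bass the chord is in second inversion, so the figured bass is 64.

VI64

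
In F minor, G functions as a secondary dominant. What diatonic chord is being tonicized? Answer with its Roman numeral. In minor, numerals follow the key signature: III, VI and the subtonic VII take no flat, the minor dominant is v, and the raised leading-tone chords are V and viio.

The chord is a major triad on G.
A dominant resolves down a perfect fifth: G → C. In F minor, C is scale degree 5, i.e. V.

V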